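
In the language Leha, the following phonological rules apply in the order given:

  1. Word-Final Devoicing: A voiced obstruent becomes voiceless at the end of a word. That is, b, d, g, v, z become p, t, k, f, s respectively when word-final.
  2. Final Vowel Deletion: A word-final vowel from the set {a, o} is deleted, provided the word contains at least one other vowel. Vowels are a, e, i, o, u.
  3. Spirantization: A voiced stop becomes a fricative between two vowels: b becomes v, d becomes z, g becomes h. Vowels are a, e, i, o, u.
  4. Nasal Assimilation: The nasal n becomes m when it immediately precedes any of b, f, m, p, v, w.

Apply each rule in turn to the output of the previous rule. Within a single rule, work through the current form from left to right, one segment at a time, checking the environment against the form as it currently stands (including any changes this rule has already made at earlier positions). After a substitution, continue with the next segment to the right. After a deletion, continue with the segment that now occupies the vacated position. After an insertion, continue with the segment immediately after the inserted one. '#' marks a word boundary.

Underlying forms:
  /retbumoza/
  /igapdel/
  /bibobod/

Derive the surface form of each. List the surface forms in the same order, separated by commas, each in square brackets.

[retbumoz], [ihapdel], [bivovot]

/retbumoza/:
  1 Word-Final Devoicing: no change — [retbumoza]
  2 Final Vowel Deletion: [retbumoza] → [retbumoz]
  3 Spirantization: no change — [retbumoz]
  4 Nasal Assimilation: no change — [retbumoz]
/igapdel/:
  1 Word-Final Devoicing: no change — [igapdel]
  2 Final Vowel Deletion: no change — [igapdel]
  3 Spirantization: [igapdel] → [ihapdel]
  4 Nasal Assimilation: no change — [ihapdel]
/bibobod/:
  1 Word-Final Devoicing: [bibobod] → [bibobot]
  2 Final Vowel Deletion: no change — [bibobot]
  3 Spirantization: [bibobot] → [bivovot]
  4 Nasal Assimilation: no change — [bivovot]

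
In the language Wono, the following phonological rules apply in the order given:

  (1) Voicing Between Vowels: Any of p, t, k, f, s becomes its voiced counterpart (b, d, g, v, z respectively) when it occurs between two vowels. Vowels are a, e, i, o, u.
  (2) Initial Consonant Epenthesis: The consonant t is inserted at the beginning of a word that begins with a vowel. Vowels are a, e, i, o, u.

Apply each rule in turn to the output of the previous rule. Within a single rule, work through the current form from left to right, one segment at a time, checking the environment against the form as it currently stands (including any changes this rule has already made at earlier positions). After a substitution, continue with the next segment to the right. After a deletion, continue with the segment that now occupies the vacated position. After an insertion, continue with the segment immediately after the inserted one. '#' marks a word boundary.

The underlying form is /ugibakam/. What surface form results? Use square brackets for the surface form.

(1) Voicing Between Vowels: [ugibakam] → [ugibagam]
(2) Initial Consonant Epenthesis: [ugibagam] → [tugibagam]

[tugibagam]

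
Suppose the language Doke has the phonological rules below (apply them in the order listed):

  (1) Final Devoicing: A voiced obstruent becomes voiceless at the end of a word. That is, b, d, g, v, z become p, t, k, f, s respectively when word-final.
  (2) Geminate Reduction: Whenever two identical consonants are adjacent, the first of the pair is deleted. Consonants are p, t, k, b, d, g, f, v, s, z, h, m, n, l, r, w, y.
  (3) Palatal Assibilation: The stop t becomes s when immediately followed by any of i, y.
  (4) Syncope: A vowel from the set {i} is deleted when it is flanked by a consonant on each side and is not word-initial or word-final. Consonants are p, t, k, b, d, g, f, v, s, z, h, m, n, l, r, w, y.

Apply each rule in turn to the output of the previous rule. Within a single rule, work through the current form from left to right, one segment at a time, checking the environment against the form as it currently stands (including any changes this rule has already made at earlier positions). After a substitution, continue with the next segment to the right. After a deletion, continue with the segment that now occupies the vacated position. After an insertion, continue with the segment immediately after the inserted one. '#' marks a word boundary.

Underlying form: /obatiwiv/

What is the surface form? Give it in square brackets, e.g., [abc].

(1) Final Devoicing: [obatiwiv] → [obatiwif]
(2) Geminate Reduction: no change — [obatiwif]
(3) Palatal Assibilation: [obatiwif] → [obasiwif]
(4) Syncope: [obasiwif] → [obaswf]

[obaswf]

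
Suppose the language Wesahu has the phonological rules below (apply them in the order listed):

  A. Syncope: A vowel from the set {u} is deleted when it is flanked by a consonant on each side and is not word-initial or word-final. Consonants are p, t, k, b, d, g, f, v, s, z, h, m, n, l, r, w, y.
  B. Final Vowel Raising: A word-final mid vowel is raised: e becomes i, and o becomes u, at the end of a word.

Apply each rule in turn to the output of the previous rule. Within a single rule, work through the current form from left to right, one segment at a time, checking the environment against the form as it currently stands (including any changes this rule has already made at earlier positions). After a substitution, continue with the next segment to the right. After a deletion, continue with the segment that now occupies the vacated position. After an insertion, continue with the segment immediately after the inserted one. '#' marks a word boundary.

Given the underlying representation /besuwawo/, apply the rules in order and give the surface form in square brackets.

[beswawu]

A Syncope: [besuwawo] → [beswawo]
B Final Vowel Raising: [beswawo] → [beswawu]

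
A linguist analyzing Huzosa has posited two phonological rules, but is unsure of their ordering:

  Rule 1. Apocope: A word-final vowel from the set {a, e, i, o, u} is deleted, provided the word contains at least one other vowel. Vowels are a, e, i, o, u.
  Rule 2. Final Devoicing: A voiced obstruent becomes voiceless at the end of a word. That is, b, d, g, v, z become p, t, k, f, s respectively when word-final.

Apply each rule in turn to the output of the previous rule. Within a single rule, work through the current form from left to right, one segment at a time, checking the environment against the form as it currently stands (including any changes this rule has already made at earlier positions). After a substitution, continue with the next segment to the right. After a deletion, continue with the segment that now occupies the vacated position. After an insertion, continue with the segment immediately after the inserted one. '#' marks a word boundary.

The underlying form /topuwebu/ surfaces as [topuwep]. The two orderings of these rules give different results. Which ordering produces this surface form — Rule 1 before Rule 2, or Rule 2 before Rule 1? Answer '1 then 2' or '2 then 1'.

Order 1 then 2:
  1 Apocope: [topuwebu] → [topuweb]
  2 Final Devoicing: [topuweb] → [topuwep]
  result: [topuwep]
Order 2 then 1:
  2 Final Devoicing: no change — [topuwebu]
  1 Apocope: [topuwebu] → [topuweb]
  result: [topuweb]

1 then 2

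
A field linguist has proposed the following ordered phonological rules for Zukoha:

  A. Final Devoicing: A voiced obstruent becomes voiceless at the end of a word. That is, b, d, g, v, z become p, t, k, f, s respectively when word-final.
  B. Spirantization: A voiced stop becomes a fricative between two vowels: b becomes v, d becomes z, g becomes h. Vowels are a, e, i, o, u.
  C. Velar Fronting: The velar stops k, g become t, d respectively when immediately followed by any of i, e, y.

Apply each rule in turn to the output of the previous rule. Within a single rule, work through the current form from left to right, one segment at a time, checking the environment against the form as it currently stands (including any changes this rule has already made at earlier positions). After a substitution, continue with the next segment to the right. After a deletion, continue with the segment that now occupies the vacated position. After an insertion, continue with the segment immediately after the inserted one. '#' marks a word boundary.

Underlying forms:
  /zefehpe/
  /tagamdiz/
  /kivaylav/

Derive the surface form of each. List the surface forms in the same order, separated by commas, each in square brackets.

[zefehpe], [tahamdis], [tivaylaf]

/zefehpe/:
  A Final Devoicing: no change — [zefehpe]
  B Spirantization: no change — [zefehpe]
  C Velar Fronting: no change — [zefehpe]
/tagamdiz/:
  A Final Devoicing: [tagamdiz] → [tagamdis]
  B Spirantization: [tagamdis] → [tahamdis]
  C Velar Fronting: no change — [tahamdis]
/kivaylav/:
  A Final Devoicing: [kivaylav] → [kivaylaf]
  B Spirantization: no change — [kivaylaf]
  C Velar Fronting: [kivaylaf] → [tivaylaf]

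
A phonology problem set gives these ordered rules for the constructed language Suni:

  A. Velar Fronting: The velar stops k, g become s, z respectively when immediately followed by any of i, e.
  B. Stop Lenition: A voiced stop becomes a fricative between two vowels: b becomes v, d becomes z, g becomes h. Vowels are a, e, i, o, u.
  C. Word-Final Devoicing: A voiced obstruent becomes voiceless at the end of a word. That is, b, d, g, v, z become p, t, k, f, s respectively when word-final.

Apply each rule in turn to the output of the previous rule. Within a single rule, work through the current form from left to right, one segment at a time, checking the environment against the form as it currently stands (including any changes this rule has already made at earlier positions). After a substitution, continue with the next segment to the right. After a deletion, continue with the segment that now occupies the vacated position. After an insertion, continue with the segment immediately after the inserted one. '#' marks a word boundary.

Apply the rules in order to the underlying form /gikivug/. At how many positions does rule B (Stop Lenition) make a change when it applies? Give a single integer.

0

A Velar Fronting: [gikivug] → [zisivug]
B Stop Lenition: no change — [zisivug]
C Word-Final Devoicing: [zisivug] → [zisivuk]
Rule B changed 0 position(s).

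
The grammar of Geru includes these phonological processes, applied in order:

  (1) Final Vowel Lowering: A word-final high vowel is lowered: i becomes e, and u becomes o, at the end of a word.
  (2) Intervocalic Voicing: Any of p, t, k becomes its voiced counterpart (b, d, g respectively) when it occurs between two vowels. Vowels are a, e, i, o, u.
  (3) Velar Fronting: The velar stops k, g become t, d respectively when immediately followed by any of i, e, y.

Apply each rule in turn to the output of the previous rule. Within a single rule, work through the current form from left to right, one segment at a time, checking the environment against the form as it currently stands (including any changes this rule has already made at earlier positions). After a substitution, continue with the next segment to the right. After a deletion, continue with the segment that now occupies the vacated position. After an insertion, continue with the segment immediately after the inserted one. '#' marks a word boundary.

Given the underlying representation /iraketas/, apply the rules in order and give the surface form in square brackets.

[iradedas]

(1) Final Vowel Lowering: no change — [iraketas]
(2) Intervocalic Voicing: [iraketas] → [iragedas]
(3) Velar Fronting: [iragedas] → [iradedas]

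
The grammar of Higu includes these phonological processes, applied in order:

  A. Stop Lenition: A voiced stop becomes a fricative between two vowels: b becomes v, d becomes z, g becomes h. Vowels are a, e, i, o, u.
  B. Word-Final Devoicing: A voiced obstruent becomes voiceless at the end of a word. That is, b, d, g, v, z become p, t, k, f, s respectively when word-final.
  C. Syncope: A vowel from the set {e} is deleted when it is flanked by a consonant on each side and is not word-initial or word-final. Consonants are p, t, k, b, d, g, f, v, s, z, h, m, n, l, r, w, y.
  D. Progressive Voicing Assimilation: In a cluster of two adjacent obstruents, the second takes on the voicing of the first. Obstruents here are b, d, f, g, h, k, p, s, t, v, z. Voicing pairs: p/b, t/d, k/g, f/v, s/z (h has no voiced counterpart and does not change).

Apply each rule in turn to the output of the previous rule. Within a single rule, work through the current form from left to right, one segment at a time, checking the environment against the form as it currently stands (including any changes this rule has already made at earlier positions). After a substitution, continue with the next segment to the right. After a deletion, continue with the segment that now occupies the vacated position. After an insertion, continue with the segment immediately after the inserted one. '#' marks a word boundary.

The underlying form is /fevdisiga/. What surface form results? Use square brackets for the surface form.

[fftisiha]

A Stop Lenition: [fevdisiga] → [fevdisiha]
B Word-Final Devoicing: no change — [fevdisiha]
C Syncope: [fevdisiha] → [fvdisiha]
D Progressive Voicing Assimilation: [fvdisiha] → [fftisiha]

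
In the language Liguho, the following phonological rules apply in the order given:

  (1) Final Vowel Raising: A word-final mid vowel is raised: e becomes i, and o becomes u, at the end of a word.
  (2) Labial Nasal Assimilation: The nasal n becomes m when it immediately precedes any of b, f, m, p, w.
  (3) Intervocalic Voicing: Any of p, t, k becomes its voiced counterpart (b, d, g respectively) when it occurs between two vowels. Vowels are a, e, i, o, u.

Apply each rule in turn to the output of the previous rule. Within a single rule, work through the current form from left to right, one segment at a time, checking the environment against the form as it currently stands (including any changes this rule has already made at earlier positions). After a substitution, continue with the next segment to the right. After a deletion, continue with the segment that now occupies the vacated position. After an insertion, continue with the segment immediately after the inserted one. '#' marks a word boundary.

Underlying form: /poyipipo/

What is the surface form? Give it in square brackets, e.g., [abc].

[poyibibu]

(1) Final Vowel Raising: [poyipipo] → [poyipipu]
(2) Labial Nasal Assimilation: no change — [poyipipu]
(3) Intervocalic Voicing: [poyipipu] → [poyibibu]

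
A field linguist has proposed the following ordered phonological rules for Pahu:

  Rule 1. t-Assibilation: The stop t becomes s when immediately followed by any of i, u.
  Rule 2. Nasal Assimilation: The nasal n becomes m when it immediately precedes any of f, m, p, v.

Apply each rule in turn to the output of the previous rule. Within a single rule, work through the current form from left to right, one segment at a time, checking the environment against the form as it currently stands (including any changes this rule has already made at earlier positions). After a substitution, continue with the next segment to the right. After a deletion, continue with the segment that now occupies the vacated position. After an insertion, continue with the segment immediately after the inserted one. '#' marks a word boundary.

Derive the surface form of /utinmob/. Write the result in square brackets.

[usimmob]

Rule 1 t-Assibilation: [utinmob] → [usinmob]
Rule 2 Nasal Assimilation: [usinmob] → [usimmob]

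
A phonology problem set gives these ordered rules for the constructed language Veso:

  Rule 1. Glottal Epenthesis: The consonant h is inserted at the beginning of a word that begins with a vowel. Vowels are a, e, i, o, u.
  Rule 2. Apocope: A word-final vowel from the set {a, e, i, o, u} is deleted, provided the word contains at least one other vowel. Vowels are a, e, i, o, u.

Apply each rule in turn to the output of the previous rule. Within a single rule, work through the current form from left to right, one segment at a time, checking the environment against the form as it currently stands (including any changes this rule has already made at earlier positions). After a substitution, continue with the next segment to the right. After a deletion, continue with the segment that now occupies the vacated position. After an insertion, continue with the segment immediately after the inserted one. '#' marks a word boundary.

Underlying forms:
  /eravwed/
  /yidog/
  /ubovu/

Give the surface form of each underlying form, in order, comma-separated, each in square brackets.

[heravwed], [yidog], [hubov]

/eravwed/:
  Rule 1 Glottal Epenthesis: [eravwed] → [heravwed]
  Rule 2 Apocope: no change — [heravwed]
/yidog/:
  Rule 1 Glottal Epenthesis: no change — [yidog]
  Rule 2 Apocope: no change — [yidog]
/ubovu/:
  Rule 1 Glottal Epenthesis: [ubovu] → [hubovu]
  Rule 2 Apocope: [hubovu] → [hubov]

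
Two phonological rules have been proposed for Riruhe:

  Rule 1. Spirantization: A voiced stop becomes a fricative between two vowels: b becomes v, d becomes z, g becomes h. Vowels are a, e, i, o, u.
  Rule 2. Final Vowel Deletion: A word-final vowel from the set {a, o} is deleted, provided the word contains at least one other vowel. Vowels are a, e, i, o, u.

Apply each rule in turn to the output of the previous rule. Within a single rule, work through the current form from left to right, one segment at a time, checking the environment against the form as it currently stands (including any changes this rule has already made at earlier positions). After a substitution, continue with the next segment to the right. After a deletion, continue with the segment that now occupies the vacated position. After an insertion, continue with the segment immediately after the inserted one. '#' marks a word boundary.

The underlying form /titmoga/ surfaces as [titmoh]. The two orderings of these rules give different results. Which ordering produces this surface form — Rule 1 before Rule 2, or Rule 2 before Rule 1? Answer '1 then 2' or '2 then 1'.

Order 1 then 2:
  1 Spirantization: [titmoga] → [titmoha]
  2 Final Vowel Deletion: [titmoha] → [titmoh]
  result: [titmoh]
Order 2 then 1:
  2 Final Vowel Deletion: [titmoga] → [titmog]
  1 Spirantization: no change — [titmog]
  result: [titmog]

1 then 2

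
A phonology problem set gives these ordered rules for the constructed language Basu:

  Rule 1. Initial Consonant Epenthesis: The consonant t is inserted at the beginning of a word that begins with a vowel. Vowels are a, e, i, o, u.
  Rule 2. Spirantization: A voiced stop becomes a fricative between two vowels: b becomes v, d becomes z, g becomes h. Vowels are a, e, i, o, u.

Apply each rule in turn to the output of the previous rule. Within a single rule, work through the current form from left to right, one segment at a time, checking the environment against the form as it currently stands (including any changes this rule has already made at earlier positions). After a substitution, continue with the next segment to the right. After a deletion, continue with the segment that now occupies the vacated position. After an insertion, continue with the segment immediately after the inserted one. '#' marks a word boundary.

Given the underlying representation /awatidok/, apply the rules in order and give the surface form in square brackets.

[tawatizok]

Rule 1 Initial Consonant Epenthesis: [awatidok] → [tawatidok]
Rule 2 Spirantization: [tawatidok] → [tawatizok]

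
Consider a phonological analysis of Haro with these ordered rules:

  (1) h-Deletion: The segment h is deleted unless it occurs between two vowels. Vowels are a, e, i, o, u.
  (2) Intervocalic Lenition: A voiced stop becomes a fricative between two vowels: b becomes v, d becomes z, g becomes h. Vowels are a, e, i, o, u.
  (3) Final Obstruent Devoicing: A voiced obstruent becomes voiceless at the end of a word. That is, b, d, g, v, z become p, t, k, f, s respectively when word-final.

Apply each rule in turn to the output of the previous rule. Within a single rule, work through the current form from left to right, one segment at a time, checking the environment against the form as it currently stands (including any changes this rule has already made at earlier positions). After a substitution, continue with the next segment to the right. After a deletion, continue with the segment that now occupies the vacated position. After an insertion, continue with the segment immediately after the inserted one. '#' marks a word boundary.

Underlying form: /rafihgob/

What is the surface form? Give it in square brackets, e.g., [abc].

(1) h-Deletion: [rafihgob] → [rafigob]
(2) Intervocalic Lenition: [rafigob] → [rafihob]
(3) Final Obstruent Devoicing: [rafihob] → [rafihop]

[rafihop]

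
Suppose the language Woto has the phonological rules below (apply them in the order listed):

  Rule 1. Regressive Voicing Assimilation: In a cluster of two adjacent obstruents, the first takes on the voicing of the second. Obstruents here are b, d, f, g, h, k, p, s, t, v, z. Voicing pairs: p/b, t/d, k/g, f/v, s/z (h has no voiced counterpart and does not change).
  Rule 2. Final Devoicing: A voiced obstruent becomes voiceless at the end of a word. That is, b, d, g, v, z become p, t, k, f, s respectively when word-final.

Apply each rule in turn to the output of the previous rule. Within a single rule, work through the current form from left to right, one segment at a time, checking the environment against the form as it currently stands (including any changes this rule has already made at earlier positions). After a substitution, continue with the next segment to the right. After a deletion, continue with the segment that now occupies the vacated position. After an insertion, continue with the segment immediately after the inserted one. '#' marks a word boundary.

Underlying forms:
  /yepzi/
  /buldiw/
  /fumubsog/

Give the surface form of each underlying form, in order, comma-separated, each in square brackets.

/yepzi/:
  Rule 1 Regressive Voicing Assimilation: [yepzi] → [yebzi]
  Rule 2 Final Devoicing: no change — [yebzi]
/buldiw/:
  Rule 1 Regressive Voicing Assimilation: no change — [buldiw]
  Rule 2 Final Devoicing: no change — [buldiw]
/fumubsog/:
  Rule 1 Regressive Voicing Assimilation: [fumubsog] → [fumupsog]
  Rule 2 Final Devoicing: [fumupsog] → [fumupsok]

[yebzi], [buldiw], [fumupsok]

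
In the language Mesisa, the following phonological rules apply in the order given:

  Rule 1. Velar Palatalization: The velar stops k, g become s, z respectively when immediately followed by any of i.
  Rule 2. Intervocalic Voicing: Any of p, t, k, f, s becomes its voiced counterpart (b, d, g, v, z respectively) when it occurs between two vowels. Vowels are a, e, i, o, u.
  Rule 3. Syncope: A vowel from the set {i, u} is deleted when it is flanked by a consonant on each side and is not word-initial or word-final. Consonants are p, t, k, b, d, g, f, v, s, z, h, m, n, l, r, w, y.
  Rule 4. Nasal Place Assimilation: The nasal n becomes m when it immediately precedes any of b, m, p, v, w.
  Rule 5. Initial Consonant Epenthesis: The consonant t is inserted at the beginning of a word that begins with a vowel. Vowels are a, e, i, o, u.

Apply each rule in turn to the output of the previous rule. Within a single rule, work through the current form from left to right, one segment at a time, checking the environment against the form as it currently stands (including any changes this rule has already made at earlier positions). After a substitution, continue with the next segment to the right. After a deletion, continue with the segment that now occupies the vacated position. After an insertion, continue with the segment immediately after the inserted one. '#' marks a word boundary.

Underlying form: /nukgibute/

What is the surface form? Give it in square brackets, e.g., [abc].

Rule 1 Velar Palatalization: [nukgibute] → [nukzibute]
Rule 2 Intervocalic Voicing: [nukzibute] → [nukzibude]
Rule 3 Syncope: [nukzibude] → [nkzbde]
Rule 4 Nasal Place Assimilation: no change — [nkzbde]
Rule 5 Initial Consonant Epenthesis: no change — [nkzbde]

[nkzbde]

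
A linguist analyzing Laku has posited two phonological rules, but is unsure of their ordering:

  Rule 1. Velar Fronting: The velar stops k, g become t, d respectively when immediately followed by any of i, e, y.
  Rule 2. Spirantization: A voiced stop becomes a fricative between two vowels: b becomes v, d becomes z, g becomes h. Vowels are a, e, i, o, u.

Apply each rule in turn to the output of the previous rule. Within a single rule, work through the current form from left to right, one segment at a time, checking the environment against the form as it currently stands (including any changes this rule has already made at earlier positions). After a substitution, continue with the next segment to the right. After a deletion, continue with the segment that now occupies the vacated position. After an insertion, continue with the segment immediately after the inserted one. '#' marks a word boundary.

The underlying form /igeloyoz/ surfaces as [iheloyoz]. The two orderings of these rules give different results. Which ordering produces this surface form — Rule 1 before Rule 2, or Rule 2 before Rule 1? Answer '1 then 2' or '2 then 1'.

2 then 1

Order 1 then 2:
  1 Velar Fronting: [igeloyoz] → [ideloyoz]
  2 Spirantization: [ideloyoz] → [izeloyoz]
  result: [izeloyoz]
Order 2 then 1:
  2 Spirantization: [igeloyoz] → [iheloyoz]
  1 Velar Fronting: no change — [iheloyoz]
  result: [iheloyoz]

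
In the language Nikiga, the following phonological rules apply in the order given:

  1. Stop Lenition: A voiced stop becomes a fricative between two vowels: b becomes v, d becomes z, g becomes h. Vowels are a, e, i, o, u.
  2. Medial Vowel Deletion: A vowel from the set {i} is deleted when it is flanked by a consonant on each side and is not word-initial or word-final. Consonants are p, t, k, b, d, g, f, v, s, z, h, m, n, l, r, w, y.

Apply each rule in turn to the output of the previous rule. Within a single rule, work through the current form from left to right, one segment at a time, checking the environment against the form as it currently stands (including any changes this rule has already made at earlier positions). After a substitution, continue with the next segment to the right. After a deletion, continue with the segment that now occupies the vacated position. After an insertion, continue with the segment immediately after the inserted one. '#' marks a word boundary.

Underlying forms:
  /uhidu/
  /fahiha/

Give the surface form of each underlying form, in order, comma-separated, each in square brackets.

/uhidu/:
  1 Stop Lenition: [uhidu] → [uhizu]
  2 Medial Vowel Deletion: [uhizu] → [uhzu]
/fahiha/:
  1 Stop Lenition: no change — [fahiha]
  2 Medial Vowel Deletion: [fahiha] → [fahha]

[uhzu], [fahha]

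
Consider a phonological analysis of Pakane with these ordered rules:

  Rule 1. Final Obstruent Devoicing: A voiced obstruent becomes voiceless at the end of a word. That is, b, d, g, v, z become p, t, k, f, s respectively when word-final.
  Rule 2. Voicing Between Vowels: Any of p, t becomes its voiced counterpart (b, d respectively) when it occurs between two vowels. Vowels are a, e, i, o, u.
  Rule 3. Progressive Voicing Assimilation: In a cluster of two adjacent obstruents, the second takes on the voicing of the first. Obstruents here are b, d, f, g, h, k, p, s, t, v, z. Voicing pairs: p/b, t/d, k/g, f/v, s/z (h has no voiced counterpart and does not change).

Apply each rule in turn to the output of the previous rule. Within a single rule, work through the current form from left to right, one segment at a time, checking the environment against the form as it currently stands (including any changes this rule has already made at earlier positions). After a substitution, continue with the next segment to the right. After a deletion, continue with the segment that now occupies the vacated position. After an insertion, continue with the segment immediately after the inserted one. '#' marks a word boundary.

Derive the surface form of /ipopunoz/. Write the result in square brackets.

[ibobunos]

Rule 1 Final Obstruent Devoicing: [ipopunoz] → [ipopunos]
Rule 2 Voicing Between Vowels: [ipopunos] → [ibobunos]
Rule 3 Progressive Voicing Assimilation: no change — [ibobunos]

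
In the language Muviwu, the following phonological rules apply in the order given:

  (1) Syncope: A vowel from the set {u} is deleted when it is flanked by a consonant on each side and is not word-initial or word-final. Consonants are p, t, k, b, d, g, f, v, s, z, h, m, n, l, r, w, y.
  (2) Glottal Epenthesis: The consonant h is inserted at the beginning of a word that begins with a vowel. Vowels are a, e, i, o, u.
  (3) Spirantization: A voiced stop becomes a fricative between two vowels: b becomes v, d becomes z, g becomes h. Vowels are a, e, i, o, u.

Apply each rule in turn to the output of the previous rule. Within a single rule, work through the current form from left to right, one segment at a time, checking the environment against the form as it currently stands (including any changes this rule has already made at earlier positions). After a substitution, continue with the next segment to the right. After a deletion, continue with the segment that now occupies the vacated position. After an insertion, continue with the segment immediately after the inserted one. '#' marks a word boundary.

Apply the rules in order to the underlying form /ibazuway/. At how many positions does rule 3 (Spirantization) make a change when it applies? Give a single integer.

(1) Syncope: [ibazuway] → [ibazway]
(2) Glottal Epenthesis: [ibazway] → [hibazway]
(3) Spirantization: [hibazway] → [hivazway]
Rule 3 changed 1 position(s).

1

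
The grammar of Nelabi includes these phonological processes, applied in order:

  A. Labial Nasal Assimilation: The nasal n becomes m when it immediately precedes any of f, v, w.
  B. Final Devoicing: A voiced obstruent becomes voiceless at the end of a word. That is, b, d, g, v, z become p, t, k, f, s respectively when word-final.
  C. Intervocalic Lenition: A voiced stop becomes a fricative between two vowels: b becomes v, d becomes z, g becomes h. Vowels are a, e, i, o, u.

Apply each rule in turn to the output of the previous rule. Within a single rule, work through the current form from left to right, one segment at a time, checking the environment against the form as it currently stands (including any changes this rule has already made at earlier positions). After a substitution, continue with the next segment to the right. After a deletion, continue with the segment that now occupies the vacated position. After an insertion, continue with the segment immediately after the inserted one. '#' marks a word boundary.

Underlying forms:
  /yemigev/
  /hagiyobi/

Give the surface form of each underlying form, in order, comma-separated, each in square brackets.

/yemigev/:
  A Labial Nasal Assimilation: no change — [yemigev]
  B Final Devoicing: [yemigev] → [yemigef]
  C Intervocalic Lenition: [yemigef] → [yemihef]
/hagiyobi/:
  A Labial Nasal Assimilation: no change — [hagiyobi]
  B Final Devoicing: no change — [hagiyobi]
  C Intervocalic Lenition: [hagiyobi] → [hahiyovi]

[yemihef], [hahiyovi]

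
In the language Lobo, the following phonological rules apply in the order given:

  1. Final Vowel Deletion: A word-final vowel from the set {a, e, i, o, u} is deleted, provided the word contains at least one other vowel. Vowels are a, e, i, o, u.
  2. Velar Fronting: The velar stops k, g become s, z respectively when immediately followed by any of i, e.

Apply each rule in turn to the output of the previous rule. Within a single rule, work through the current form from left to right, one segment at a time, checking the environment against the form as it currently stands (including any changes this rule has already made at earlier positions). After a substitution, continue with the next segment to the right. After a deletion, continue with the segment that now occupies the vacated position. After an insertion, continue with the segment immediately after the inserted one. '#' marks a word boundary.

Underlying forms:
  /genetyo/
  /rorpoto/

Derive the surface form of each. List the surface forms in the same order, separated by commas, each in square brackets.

[zenety], [rorpot]

/genetyo/:
  1 Final Vowel Deletion: [genetyo] → [genety]
  2 Velar Fronting: [genety] → [zenety]
/rorpoto/:
  1 Final Vowel Deletion: [rorpoto] → [rorpot]
  2 Velar Fronting: no change — [rorpot]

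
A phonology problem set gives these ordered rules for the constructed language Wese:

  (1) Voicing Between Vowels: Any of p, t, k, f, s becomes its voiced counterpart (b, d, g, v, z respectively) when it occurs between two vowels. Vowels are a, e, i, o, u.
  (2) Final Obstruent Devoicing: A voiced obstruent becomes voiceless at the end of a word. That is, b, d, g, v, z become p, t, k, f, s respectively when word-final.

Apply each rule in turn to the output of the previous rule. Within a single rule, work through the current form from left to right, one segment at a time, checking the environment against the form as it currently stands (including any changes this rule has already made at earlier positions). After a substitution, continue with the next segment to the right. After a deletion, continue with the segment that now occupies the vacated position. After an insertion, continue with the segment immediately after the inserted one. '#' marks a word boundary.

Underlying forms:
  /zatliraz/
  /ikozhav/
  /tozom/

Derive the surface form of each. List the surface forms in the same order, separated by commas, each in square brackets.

/zatliraz/:
  (1) Voicing Between Vowels: no change — [zatliraz]
  (2) Final Obstruent Devoicing: [zatliraz] → [zatliras]
/ikozhav/:
  (1) Voicing Between Vowels: [ikozhav] → [igozhav]
  (2) Final Obstruent Devoicing: [igozhav] → [igozhaf]
/tozom/:
  (1) Voicing Between Vowels: no change — [tozom]
  (2) Final Obstruent Devoicing: no change — [tozom]

[zatliras], [igozhaf], [tozom]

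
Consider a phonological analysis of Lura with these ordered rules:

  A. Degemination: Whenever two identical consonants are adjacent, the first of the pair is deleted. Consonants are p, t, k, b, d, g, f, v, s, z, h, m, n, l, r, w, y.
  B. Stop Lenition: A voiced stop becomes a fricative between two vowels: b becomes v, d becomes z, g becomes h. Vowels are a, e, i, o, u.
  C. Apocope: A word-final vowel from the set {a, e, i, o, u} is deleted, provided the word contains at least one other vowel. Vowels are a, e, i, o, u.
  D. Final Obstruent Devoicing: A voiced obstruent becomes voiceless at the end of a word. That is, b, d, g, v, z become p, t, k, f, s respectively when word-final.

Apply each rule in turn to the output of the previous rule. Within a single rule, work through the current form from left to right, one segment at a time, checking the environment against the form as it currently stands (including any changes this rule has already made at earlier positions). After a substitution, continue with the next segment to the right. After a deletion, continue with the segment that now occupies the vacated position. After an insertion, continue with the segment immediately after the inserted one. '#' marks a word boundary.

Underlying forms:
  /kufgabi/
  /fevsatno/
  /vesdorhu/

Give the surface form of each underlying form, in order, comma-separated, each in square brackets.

/kufgabi/:
  A Degemination: no change — [kufgabi]
  B Stop Lenition: [kufgabi] → [kufgavi]
  C Apocope: [kufgavi] → [kufgav]
  D Final Obstruent Devoicing: [kufgav] → [kufgaf]
/fevsatno/:
  A Degemination: no change — [fevsatno]
  B Stop Lenition: no change — [fevsatno]
  C Apocope: [fevsatno] → [fevsatn]
  D Final Obstruent Devoicing: no change — [fevsatn]
/vesdorhu/:
  A Degemination: no change — [vesdorhu]
  B Stop Lenition: no change — [vesdorhu]
  C Apocope: [vesdorhu] → [vesdorh]
  D Final Obstruent Devoicing: no change — [vesdorh]

[kufgaf], [fevsatn], [vesdorh]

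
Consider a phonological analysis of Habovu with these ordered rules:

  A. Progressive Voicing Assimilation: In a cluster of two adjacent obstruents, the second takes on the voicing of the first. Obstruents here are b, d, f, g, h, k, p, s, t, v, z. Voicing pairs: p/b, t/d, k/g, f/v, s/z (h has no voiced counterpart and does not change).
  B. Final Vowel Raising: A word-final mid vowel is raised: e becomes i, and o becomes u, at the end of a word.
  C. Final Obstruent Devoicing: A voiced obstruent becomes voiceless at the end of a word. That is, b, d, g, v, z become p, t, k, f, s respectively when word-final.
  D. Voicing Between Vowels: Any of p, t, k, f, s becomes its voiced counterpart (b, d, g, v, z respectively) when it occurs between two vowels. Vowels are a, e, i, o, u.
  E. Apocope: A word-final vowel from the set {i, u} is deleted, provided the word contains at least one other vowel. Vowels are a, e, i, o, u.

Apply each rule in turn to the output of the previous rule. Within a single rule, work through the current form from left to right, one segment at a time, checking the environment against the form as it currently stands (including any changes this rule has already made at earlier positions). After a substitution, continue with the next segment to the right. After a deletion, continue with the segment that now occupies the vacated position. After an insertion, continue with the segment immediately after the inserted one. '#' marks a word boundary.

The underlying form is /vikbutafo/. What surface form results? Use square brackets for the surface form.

A Progressive Voicing Assimilation: [vikbutafo] → [vikputafo]
B Final Vowel Raising: [vikputafo] → [vikputafu]
C Final Obstruent Devoicing: no change — [vikputafu]
D Voicing Between Vowels: [vikputafu] → [vikpudavu]
E Apocope: [vikpudavu] → [vikpudav]

[vikpudav]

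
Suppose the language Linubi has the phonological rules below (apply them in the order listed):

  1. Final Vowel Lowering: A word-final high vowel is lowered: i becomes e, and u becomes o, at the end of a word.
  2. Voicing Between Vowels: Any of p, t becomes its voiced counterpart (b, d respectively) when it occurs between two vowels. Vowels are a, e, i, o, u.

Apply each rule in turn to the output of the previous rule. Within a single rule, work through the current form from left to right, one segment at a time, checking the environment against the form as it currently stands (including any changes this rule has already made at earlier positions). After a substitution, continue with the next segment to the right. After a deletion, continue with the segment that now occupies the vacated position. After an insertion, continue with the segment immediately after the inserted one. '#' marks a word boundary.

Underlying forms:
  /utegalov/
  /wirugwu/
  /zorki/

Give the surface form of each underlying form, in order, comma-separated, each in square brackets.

/utegalov/:
  1 Final Vowel Lowering: no change — [utegalov]
  2 Voicing Between Vowels: [utegalov] → [udegalov]
/wirugwu/:
  1 Final Vowel Lowering: [wirugwu] → [wirugwo]
  2 Voicing Between Vowels: no change — [wirugwo]
/zorki/:
  1 Final Vowel Lowering: [zorki] → [zorke]
  2 Voicing Between Vowels: no change — [zorke]

[udegalov], [wirugwo], [zorke]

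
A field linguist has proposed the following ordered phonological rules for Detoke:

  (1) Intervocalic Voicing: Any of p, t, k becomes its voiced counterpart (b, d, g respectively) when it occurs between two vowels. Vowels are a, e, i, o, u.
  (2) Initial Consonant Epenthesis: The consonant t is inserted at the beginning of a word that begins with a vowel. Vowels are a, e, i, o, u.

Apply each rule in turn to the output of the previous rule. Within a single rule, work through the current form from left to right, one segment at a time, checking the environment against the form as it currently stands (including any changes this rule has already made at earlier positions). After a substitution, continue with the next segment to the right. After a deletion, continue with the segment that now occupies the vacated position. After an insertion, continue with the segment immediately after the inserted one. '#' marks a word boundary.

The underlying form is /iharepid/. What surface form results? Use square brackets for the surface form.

[tiharebid]

(1) Intervocalic Voicing: [iharepid] → [iharebid]
(2) Initial Consonant Epenthesis: [iharebid] → [tiharebid]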